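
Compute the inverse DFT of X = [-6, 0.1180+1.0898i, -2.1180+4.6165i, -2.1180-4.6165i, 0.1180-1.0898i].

x[n] = (1/5) Σ(k=0 to 4) X[k] · e^(2πikn/5)

Computing each x[n]:
x[0] = -2
x[1] = -2
x[2] = 0
x[3] = -3
x[4] = 1

x = [-2, -2, 0, -3, 1]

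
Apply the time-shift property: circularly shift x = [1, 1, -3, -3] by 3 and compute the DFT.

Time shift by 3: X_shifted[k] = ω_4^(3k) · X[k]
Shifted x = [1, -3, -3, 1]

DFT(x[n-3]) = [-4, 4+4i, 0, 4-4i]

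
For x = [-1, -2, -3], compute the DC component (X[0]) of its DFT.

X[0] = Σ(n=0 to 2) x[n] · ω_3^0 = Σ x[n]
= (-1) + (-2) + (-3)

X[0] = -6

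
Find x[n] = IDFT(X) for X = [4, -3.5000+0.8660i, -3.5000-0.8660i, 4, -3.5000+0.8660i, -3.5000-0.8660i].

x[n] = (1/6) Σ(k=0 to 5) X[k] · e^(2πikn/6)

Computing each x[n]:
x[0] = -1
x[1] = 0
x[2] = 2
x[3] = 0
x[4] = 3
x[5] = 0

x = [-1, 0, 2, 0, 3, 0]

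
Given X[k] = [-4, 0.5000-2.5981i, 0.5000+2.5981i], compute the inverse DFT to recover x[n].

x[n] = (1/3) Σ(k=0 to 2) X[k] · e^(2πikn/3)

Computing each x[n]:
x[0] = -1
x[1] = 0
x[2] = -3

x = [-1, 0, -3]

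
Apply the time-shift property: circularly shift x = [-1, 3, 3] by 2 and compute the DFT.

Time shift by 2: X_shifted[k] = ω_3^(2k) · X[k]
Shifted x = [3, 3, -1]

DFT(x[n-2]) = [5, 2.0000-3.4641i, 2.0000+3.4641i]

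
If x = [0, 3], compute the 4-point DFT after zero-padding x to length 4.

Original 2-point DFT: [3, -3]
Zero-padded 4-point DFT provides frequency interpolation.

DFT_4([x, 0, ...]) = [3, -3i, -3, 3i]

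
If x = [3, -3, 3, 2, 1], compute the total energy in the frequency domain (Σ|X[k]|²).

Parseval: Σ|x[n]|² = (1/N)Σ|X[k]|², so Σ|X[k]|² = N·Σ|x[n]|² = 5·32.0000

Σ|X[k]|² = N·Σ|x[n]|² = 5·32.0000 = 160.0000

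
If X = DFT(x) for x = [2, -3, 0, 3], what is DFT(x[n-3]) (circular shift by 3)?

Time shift by 3: X_shifted[k] = ω_4^(3k) · X[k]
Shifted x = [-3, 0, 3, 2]

DFT(x[n-3]) = [2, -6+2i, -2, -6-2i]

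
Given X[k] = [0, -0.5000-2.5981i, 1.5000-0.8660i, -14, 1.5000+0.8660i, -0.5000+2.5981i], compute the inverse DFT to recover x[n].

x[n] = (1/6) Σ(k=0 to 5) X[k] · e^(2πikn/6)

Computing each x[n]:
x[0] = -2
x[1] = 3
x[2] = -2
x[3] = 3
x[4] = -3
x[5] = 1

x = [-2, 3, -2, 3, -3, 1]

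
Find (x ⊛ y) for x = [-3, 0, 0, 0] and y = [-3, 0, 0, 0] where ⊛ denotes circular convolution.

(x ⊛ y)[n] = Σ(m=0 to 3) x[m] · y[(n-m) mod 4]

Computing each output sample:
(x ⊛ y)[0] = 9
(x ⊛ y)[1] = 0
(x ⊛ y)[2] = 0
(x ⊛ y)[3] = 0

x ⊛ y = [9, 0, 0, 0]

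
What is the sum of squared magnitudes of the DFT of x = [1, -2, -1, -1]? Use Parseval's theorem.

Parseval: Σ|x[n]|² = (1/N)Σ|X[k]|², so Σ|X[k]|² = N·Σ|x[n]|² = 4·7.0000

Σ|X[k]|² = N·Σ|x[n]|² = 4·7.0000 = 28.0000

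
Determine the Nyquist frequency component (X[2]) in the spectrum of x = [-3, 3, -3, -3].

X[2] = Σ(n=0 to 3) x[n] · ω_4^(2n) where ω_4 = e^(-2πi/4)
= (-3)·ω_4^0 + (3)·ω_4^2 + (-3)·ω_4^4 + (-3)·ω_4^6

X[2] = -6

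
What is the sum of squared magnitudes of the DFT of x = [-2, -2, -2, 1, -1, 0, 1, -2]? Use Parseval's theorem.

Parseval: Σ|x[n]|² = (1/N)Σ|X[k]|², so Σ|X[k]|² = N·Σ|x[n]|² = 8·19.0000

Σ|X[k]|² = N·Σ|x[n]|² = 8·19.0000 = 152.0000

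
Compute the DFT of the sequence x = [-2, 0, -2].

X[k] = Σ(n=0 to 2) x[n] · ω_3^(nk)
where ω_3 = e^(-2πi/3)

Computing each X[k]:
X[0] = -4
X[1] = -1.0000-1.7321i
X[2] = -1.0000+1.7321i

X = [-4, -1.0000-1.7321i, -1.0000+1.7321i]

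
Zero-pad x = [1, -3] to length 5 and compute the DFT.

Original 2-point DFT: [-2, 4]
Zero-padded 5-point DFT provides frequency interpolation.

DFT_5([x, 0, ...]) = [-2, 0.0729+2.8532i, 3.4271+1.7634i, 3.4271-1.7634i, 0.0729-2.8532i]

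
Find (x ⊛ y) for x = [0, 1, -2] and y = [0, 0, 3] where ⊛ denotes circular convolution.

(x ⊛ y)[n] = Σ(m=0 to 2) x[m] · y[(n-m) mod 3]

Computing each output sample:
(x ⊛ y)[0] = 3
(x ⊛ y)[1] = -6
(x ⊛ y)[2] = 0

x ⊛ y = [3, -6, 0]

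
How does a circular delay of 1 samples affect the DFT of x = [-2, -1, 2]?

Time shift by 1: X_shifted[k] = ω_3^(1k) · X[k]
Shifted x = [2, -2, -1]

DFT(x[n-1]) = [-1, 3.5000+0.8660i, 3.5000-0.8660i]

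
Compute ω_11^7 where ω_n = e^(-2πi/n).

ω_11^7 = e^(-2πi·7/11)
= cos(-2π·7/11) + i·sin(-2π·7/11)
= cos(-14π/11) + i·sin(-14π/11)

ω_11^7 = cos(-14π/11) + i·sin(-14π/11) = -0.6549+0.7557i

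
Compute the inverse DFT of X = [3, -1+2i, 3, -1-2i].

x[n] = (1/4) Σ(k=0 to 3) X[k] · e^(2πikn/4)

Computing each x[n]:
x[0] = 1
x[1] = -1
x[2] = 2
x[3] = 1

x = [1, -1, 2, 1]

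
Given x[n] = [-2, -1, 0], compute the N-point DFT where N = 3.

X[k] = Σ(n=0 to 2) x[n] · ω_3^(nk)
where ω_3 = e^(-2πi/3)

Computing each X[k]:
X[0] = -3
X[1] = -1.5000+0.8660i
X[2] = -1.5000-0.8660i

X = [-3, -1.5000+0.8660i, -1.5000-0.8660i]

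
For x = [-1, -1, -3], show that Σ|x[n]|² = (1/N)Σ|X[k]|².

Time domain:
Σ|x[n]|² = |-1|² + |-1|² + |-3|² = 11.0000

Frequency domain:
(1/3)Σ|X[k]|² = (1/3)(|-5|² + |1.0000-1.7321i|² + |1.0000+1.7321i|²) = (1/3)·33.0000 = 11.0000

Both sides agree, confirming Parseval's theorem.

Σ|x[n]|² = (1/N)Σ|X[k]|² = 11.0000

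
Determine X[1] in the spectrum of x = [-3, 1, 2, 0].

X[1] = Σ(n=0 to 3) x[n] · ω_4^(1n) where ω_4 = e^(-2πi/4)
= (-3)·ω_4^0 + (1)·ω_4^1 + (2)·ω_4^2 + (0)·ω_4^3

X[1] = -5-1i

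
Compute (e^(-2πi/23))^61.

Since ω_23^23 = 1, powers reduce modulo 23.
61 mod 23 = 15
So ω_23^61 = ω_23^15 = e^(-2πi·15/23)

ω_23^61 = ω_23^15 = -0.5767+0.8170i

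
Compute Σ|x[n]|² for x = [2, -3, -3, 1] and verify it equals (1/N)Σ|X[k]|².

Time domain:
Σ|x[n]|² = |2|² + |-3|² + |-3|² + |1|² = 23.0000

Frequency domain:
(1/4)Σ|X[k]|² = (1/4)(|-3|² + |5+4i|² + |1|² + |5-4i|²) = (1/4)·92.0000 = 23.0000

Both sides agree, confirming Parseval's theorem.

Σ|x[n]|² = (1/N)Σ|X[k]|² = 23.0000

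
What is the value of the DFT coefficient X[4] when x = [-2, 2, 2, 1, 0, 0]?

X[4] = Σ(n=0 to 5) x[n] · ω_6^(4n) where ω_6 = e^(-2πi/6)
= (-2)·ω_6^0 + (2)·ω_6^4 + (2)·ω_6^8 + (1)·ω_6^12 + (0)·ω_6^16 + (0)·ω_6^20

X[4] = -3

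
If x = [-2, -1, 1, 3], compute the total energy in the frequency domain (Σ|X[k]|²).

Parseval: Σ|x[n]|² = (1/N)Σ|X[k]|², so Σ|X[k]|² = N·Σ|x[n]|² = 4·15.0000

Σ|X[k]|² = N·Σ|x[n]|² = 4·15.0000 = 60.0000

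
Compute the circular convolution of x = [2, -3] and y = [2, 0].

(x ⊛ y)[n] = Σ(m=0 to 1) x[m] · y[(n-m) mod 2]

Computing each output sample:
(x ⊛ y)[0] = 4
(x ⊛ y)[1] = -6

x ⊛ y = [4, -6]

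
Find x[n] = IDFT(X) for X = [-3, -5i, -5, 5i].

x[n] = (1/4) Σ(k=0 to 3) X[k] · e^(2πikn/4)

Computing each x[n]:
x[0] = -2
x[1] = 3
x[2] = -2
x[3] = -2

x = [-2, 3, -2, -2]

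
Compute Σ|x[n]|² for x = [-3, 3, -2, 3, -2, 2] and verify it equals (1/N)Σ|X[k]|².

Time domain:
Σ|x[n]|² = |-3|² + |3|² + |-2|² + |3|² + |-2|² + |2|² = 39.0000

Frequency domain:
(1/6)Σ|X[k]|² = (1/6)(|1|² + |-1.5000-0.8660i|² + |-0.5000-0.8660i|² + |-15|² + |-0.5000+0.8660i|² + |-1.5000+0.8660i|²) = (1/6)·234.0000 = 39.0000

Both sides agree, confirming Parseval's theorem.

Σ|x[n]|² = (1/N)Σ|X[k]|² = 39.0000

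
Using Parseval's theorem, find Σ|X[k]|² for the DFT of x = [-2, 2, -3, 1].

Parseval: Σ|x[n]|² = (1/N)Σ|X[k]|², so Σ|X[k]|² = N·Σ|x[n]|² = 4·18.0000

Σ|X[k]|² = N·Σ|x[n]|² = 4·18.0000 = 72.0000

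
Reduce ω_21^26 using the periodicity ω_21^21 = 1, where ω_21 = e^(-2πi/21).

Since ω_21^21 = 1, powers reduce modulo 21.
26 mod 21 = 5
So ω_21^26 = ω_21^5 = e^(-2πi·5/21)

ω_21^26 = ω_21^5 = 0.0747-0.9972i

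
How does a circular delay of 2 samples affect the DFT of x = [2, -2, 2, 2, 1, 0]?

Time shift by 2: X_shifted[k] = ω_6^(2k) · X[k]
Shifted x = [1, 0, 2, -2, 2, 2]

DFT(x[n-2]) = [5, 2.0000+1.7321i, -4.0000+1.7321i, 5, -4.0000-1.7321i, 2.0000-1.7321i]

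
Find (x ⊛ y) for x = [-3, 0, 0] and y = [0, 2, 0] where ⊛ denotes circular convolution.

(x ⊛ y)[n] = Σ(m=0 to 2) x[m] · y[(n-m) mod 3]

Computing each output sample:
(x ⊛ y)[0] = 0
(x ⊛ y)[1] = -6
(x ⊛ y)[2] = 0

x ⊛ y = [0, -6, 0]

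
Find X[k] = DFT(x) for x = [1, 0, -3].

X[k] = Σ(n=0 to 2) x[n] · ω_3^(nk)
where ω_3 = e^(-2πi/3)

Computing each X[k]:
X[0] = -2
X[1] = 2.5000-2.5981i
X[2] = 2.5000+2.5981i

X = [-2, 2.5000-2.5981i, 2.5000+2.5981i]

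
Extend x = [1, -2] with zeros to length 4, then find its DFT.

Original 2-point DFT: [-1, 3]
Zero-padded 4-point DFT provides frequency interpolation.

DFT_4([x, 0, ...]) = [-1, 1+2i, 3, 1-2i]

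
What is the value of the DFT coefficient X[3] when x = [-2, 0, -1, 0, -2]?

X[3] = Σ(n=0 to 4) x[n] · ω_5^(3n) where ω_5 = e^(-2πi/5)
= (-2)·ω_5^0 + (0)·ω_5^3 + (-1)·ω_5^6 + (0)·ω_5^9 + (-2)·ω_5^12

X[3] = -0.6910+2.1266i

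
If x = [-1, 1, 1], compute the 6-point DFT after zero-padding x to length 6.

Original 3-point DFT: [1, -2, -2]
Zero-padded 6-point DFT provides frequency interpolation.

DFT_6([x, 0, ...]) = [1, -1.0000-1.7321i, -2, -1, -2, -1.0000+1.7321i]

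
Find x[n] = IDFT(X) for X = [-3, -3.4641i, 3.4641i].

x[n] = (1/3) Σ(k=0 to 2) X[k] · e^(2πikn/3)

Computing each x[n]:
x[0] = -1
x[1] = 1
x[2] = -3

x = [-1, 1, -3]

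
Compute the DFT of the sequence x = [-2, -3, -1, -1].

X[k] = Σ(n=0 to 3) x[n] · ω_4^(nk)
where ω_4 = e^(-2πi/4)

Computing each X[k]:
X[0] = -7
X[1] = -1+2i
X[2] = 1
X[3] = -1-2i

X = [-7, -1+2i, 1, -1-2i]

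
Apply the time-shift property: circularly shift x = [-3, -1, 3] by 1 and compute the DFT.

Time shift by 1: X_shifted[k] = ω_3^(1k) · X[k]
Shifted x = [3, -3, -1]

DFT(x[n-1]) = [-1, 5.0000+1.7321i, 5.0000-1.7321i]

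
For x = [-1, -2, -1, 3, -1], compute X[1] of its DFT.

X[1] = Σ(n=0 to 4) x[n] · ω_5^(1n) where ω_5 = e^(-2πi/5)
= (-1)·ω_5^0 + (-2)·ω_5^1 + (-1)·ω_5^2 + (3)·ω_5^3 + (-1)·ω_5^4

X[1] = -3.5451+3.3022i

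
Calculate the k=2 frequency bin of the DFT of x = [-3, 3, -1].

X[2] = Σ(n=0 to 2) x[n] · ω_3^(2n) where ω_3 = e^(-2πi/3)
= (-3)·ω_3^0 + (3)·ω_3^2 + (-1)·ω_3^4

X[2] = -4.0000+3.4641i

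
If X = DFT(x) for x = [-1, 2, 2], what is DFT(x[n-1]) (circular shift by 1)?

Time shift by 1: X_shifted[k] = ω_3^(1k) · X[k]
Shifted x = [2, -1, 2]

DFT(x[n-1]) = [3, 1.5000+2.5981i, 1.5000-2.5981i]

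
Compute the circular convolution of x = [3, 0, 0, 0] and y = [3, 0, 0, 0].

(x ⊛ y)[n] = Σ(m=0 to 3) x[m] · y[(n-m) mod 4]

Computing each output sample:
(x ⊛ y)[0] = 9
(x ⊛ y)[1] = 0
(x ⊛ y)[2] = 0
(x ⊛ y)[3] = 0

x ⊛ y = [9, 0, 0, 0]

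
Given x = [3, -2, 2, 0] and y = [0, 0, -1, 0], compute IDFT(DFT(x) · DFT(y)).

(x ⊛ y)[n] = Σ(m=0 to 3) x[m] · y[(n-m) mod 4]

Computing each output sample:
(x ⊛ y)[0] = -2
(x ⊛ y)[1] = 0
(x ⊛ y)[2] = -3
(x ⊛ y)[3] = 2

x ⊛ y = [-2, 0, -3, 2]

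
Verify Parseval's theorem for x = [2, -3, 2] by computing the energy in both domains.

Time domain:
Σ|x[n]|² = |2|² + |-3|² + |2|² = 17.0000

Frequency domain:
(1/3)Σ|X[k]|² = (1/3)(|1|² + |2.5000+4.3301i|² + |2.5000-4.3301i|²) = (1/3)·51.0000 = 17.0000

Both sides agree, confirming Parseval's theorem.

Σ|x[n]|² = (1/N)Σ|X[k]|² = 17.0000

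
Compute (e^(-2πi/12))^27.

Since ω_12^12 = 1, powers reduce modulo 12.
27 mod 12 = 3
So ω_12^27 = ω_12^3 = e^(-2πi·3/12)

ω_12^27 = ω_12^3 = -1i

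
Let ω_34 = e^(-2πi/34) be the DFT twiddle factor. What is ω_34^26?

ω_34^26 = e^(-2πi·26/34)
= cos(-2π·26/34) + i·sin(-2π·26/34)
= cos(-52π/34) + i·sin(-52π/34)

ω_34^26 = cos(-52π/34) + i·sin(-52π/34) = 0.0923+0.9957i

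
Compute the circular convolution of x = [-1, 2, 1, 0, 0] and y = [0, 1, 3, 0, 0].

(x ⊛ y)[n] = Σ(m=0 to 4) x[m] · y[(n-m) mod 5]

Computing each output sample:
(x ⊛ y)[0] = 0
(x ⊛ y)[1] = -1
(x ⊛ y)[2] = -1
(x ⊛ y)[3] = 7
(x ⊛ y)[4] = 3

x ⊛ y = [0, -1, -1, 7, 3]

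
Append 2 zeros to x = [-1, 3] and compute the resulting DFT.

Original 2-point DFT: [2, -4]
Zero-padded 4-point DFT provides frequency interpolation.

DFT_4([x, 0, ...]) = [2, -1-3i, -4, -1+3i]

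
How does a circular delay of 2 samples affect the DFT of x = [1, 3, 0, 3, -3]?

Time shift by 2: X_shifted[k] = ω_5^(2k) · X[k]
Shifted x = [3, -3, 1, 3, 0]

DFT(x[n-2]) = [4, -1.1631+4.0287i, 6.6631-0.1388i, 6.6631+0.1388i, -1.1631-4.0287i]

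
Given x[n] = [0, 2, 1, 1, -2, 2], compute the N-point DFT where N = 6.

X[k] = Σ(n=0 to 5) x[n] · ω_6^(nk)
where ω_6 = e^(-2πi/6)

Computing each X[k]:
X[0] = 4
X[1] = 1.5000-2.5981i
X[2] = -0.5000+2.5981i
X[3] = -6
X[4] = -0.5000-2.5981i
X[5] = 1.5000+2.5981i

X = [4, 1.5000-2.5981i, -0.5000+2.5981i, -6, -0.5000-2.5981i, 1.5000+2.5981i]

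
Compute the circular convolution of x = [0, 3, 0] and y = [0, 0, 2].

(x ⊛ y)[n] = Σ(m=0 to 2) x[m] · y[(n-m) mod 3]

Computing each output sample:
(x ⊛ y)[0] = 6
(x ⊛ y)[1] = 0
(x ⊛ y)[2] = 0

x ⊛ y = [6, 0, 0]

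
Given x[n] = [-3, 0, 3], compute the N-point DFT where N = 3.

X[k] = Σ(n=0 to 2) x[n] · ω_3^(nk)
where ω_3 = e^(-2πi/3)

Computing each X[k]:
X[0] = 0
X[1] = -4.5000+2.5981i
X[2] = -4.5000-2.5981i

X = [0, -4.5000+2.5981i, -4.5000-2.5981i]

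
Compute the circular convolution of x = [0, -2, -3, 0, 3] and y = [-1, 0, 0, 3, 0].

(x ⊛ y)[n] = Σ(m=0 to 4) x[m] · y[(n-m) mod 5]

Computing each output sample:
(x ⊛ y)[0] = -9
(x ⊛ y)[1] = 2
(x ⊛ y)[2] = 12
(x ⊛ y)[3] = 0
(x ⊛ y)[4] = -9

x ⊛ y = [-9, 2, 12, 0, -9]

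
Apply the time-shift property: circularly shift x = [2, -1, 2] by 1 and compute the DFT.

Time shift by 1: X_shifted[k] = ω_3^(1k) · X[k]
Shifted x = [2, 2, -1]

DFT(x[n-1]) = [3, 1.5000-2.5981i, 1.5000+2.5981i]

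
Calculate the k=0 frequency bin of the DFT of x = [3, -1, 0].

X[0] = Σ(n=0 to 2) x[n] · ω_3^0 = Σ x[n]
= (3) + (-1) + (0)

X[0] = 2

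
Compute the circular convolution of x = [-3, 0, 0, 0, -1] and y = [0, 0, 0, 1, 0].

(x ⊛ y)[n] = Σ(m=0 to 4) x[m] · y[(n-m) mod 5]

Computing each output sample:
(x ⊛ y)[0] = 0
(x ⊛ y)[1] = 0
(x ⊛ y)[2] = -1
(x ⊛ y)[3] = -3
(x ⊛ y)[4] = 0

x ⊛ y = [0, 0, -1, -3, 0]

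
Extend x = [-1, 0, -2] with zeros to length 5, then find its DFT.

Original 3-point DFT: [-3, -1.7321i, 1.7321i]
Zero-padded 5-point DFT provides frequency interpolation.

DFT_5([x, 0, ...]) = [-3, 0.6180+1.1756i, -1.6180-1.9021i, -1.6180+1.9021i, 0.6180-1.1756i]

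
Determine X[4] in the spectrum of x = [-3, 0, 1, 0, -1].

X[4] = Σ(n=0 to 4) x[n] · ω_5^(4n) where ω_5 = e^(-2πi/5)
= (-3)·ω_5^0 + (0)·ω_5^4 + (1)·ω_5^8 + (0)·ω_5^12 + (-1)·ω_5^16

X[4] = -4.1180+1.5388i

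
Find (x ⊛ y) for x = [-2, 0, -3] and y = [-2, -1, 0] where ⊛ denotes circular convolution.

(x ⊛ y)[n] = Σ(m=0 to 2) x[m] · y[(n-m) mod 3]

Computing each output sample:
(x ⊛ y)[0] = 7
(x ⊛ y)[1] = 2
(x ⊛ y)[2] = 6

x ⊛ y = [7, 2, 6]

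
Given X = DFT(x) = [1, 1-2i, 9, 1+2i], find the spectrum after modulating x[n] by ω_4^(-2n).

Modulation property: DFT(ω_4^(-2n)·x[n]) = X[(k-2) mod 4], so circularly shift X by 2 positions.

X[k-2] = [9, 1+2i, 1, 1-2i]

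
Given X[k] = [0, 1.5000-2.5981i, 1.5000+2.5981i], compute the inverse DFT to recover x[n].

x[n] = (1/3) Σ(k=0 to 2) X[k] · e^(2πikn/3)

Computing each x[n]:
x[0] = 1
x[1] = 1
x[2] = -2

x = [1, 1, -2]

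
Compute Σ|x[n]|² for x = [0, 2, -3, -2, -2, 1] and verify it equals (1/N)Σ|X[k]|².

Time domain:
Σ|x[n]|² = |0|² + |2|² + |-3|² + |-2|² + |-2|² + |1|² = 22.0000

Frequency domain:
(1/6)Σ|X[k]|² = (1/6)(|-4|² + |6|² + |-1.0000-1.7321i|² + |-6|² + |-1.0000+1.7321i|² + |6|²) = (1/6)·132.0000 = 22.0000

Both sides agree, confirming Parseval's theorem.

Σ|x[n]|² = (1/N)Σ|X[k]|² = 22.0000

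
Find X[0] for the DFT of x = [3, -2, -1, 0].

X[0] = Σ(n=0 to 3) x[n] · ω_4^0 = Σ x[n]
= (3) + (-2) + (-1) + (0)

X[0] = 0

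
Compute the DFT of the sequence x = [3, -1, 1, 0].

X[k] = Σ(n=0 to 3) x[n] · ω_4^(nk)
where ω_4 = e^(-2πi/4)

Computing each X[k]:
X[0] = 3
X[1] = 2+1i
X[2] = 5
X[3] = 2-1i

X = [3, 2+1i, 5, 2-1i]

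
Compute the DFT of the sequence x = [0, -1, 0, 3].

X[k] = Σ(n=0 to 3) x[n] · ω_4^(nk)
where ω_4 = e^(-2πi/4)

Computing each X[k]:
X[0] = 2
X[1] = 4i
X[2] = -2
X[3] = -4i

X = [2, 4i, -2, -4i]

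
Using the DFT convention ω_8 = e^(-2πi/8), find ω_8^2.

ω_8^2 = e^(-2πi·2/8)
= cos(-2π·2/8) + i·sin(-2π·2/8)
= cos(-4π/8) + i·sin(-4π/8)

ω_8^2 = cos(-4π/8) + i·sin(-4π/8) = -1i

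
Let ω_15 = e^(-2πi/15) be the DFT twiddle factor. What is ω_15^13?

ω_15^13 = e^(-2πi·13/15)
= cos(-2π·13/15) + i·sin(-2π·13/15)
= cos(-26π/15) + i·sin(-26π/15)

ω_15^13 = cos(-26π/15) + i·sin(-26π/15) = 0.6691+0.7431i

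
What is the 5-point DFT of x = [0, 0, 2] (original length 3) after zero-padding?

Original 3-point DFT: [2, -1.0000+1.7321i, -1.0000-1.7321i]
Zero-padded 5-point DFT provides frequency interpolation.

DFT_5([x, 0, ...]) = [2, -1.6180-1.1756i, 0.6180+1.9021i, 0.6180-1.9021i, -1.6180+1.1756i]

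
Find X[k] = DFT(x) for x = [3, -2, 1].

X[k] = Σ(n=0 to 2) x[n] · ω_3^(nk)
where ω_3 = e^(-2πi/3)

Computing each X[k]:
X[0] = 2
X[1] = 3.5000+2.5981i
X[2] = 3.5000-2.5981i

X = [2, 3.5000+2.5981i, 3.5000-2.5981i]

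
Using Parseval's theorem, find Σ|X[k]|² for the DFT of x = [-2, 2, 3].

Parseval: Σ|x[n]|² = (1/N)Σ|X[k]|², so Σ|X[k]|² = N·Σ|x[n]|² = 3·17.0000

Σ|X[k]|² = N·Σ|x[n]|² = 3·17.0000 = 51.0000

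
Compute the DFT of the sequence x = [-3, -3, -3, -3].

X[k] = Σ(n=0 to 3) x[n] · ω_4^(nk)
where ω_4 = e^(-2πi/4)

Computing each X[k]:
X[0] = -12
X[1] = 0
X[2] = 0
X[3] = 0

X = [-12, 0, 0, 0]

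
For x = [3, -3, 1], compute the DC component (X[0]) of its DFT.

X[0] = Σ(n=0 to 2) x[n] · ω_3^0 = Σ x[n]
= (3) + (-3) + (1)

X[0] = 1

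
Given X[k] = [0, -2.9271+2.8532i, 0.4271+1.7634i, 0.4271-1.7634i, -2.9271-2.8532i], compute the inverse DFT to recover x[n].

x[n] = (1/5) Σ(k=0 to 4) X[k] · e^(2πikn/5)

Computing each x[n]:
x[0] = -1
x[1] = -2
x[2] = 1
x[3] = 1
x[4] = 1

x = [-1, -2, 1, 1, 1]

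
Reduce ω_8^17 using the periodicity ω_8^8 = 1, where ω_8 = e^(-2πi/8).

Since ω_8^8 = 1, powers reduce modulo 8.
17 mod 8 = 1
So ω_8^17 = ω_8^1 = e^(-2πi·1/8)

ω_8^17 = ω_8^1 = 0.7071-0.7071i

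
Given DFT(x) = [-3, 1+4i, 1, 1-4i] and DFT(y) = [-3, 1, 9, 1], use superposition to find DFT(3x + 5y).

By linearity: DFT(3x + 5y) = 3·DFT(x) + 5·DFT(y)
= 3·[-3, 1+4i, 1, 1-4i] + 5·[-3, 1, 9, 1]

Computing element-wise:
Z[0] = 3·(-3) + 5·(-3) = -24
Z[1] = 3·(1+4i) + 5·(1) = 8+12i
Z[2] = 3·(1) + 5·(9) = 48
Z[3] = 3·(1-4i) + 5·(1) = 8-12i

DFT(3x + 5y) = 3·X + 5·Y = [-24, 8+12i, 48, 8-12i]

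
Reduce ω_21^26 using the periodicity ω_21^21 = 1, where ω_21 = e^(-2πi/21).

Since ω_21^21 = 1, powers reduce modulo 21.
26 mod 21 = 5
So ω_21^26 = ω_21^5 = e^(-2πi·5/21)

ω_21^26 = ω_21^5 = 0.0747-0.9972i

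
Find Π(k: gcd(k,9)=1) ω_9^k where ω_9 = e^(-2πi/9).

The primitive 9th roots of unity are ω_9^k for k coprime to 9: k ∈ {1, 2, 4, 5, 7, 8}
Their product equals the constant term of the cyclotomic polynomial Φ_9(x) up to sign.
For n ≥ 3, the product of all primitive nth roots of unity is 1. (For n=1 it is 1; for n=2 it is -1.)

1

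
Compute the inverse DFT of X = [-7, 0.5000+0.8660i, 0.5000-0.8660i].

x[n] = (1/3) Σ(k=0 to 2) X[k] · e^(2πikn/3)

Computing each x[n]:
x[0] = -2
x[1] = -3
x[2] = -2

x = [-2, -3, -2]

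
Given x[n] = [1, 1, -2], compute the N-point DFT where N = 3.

X[k] = Σ(n=0 to 2) x[n] · ω_3^(nk)
where ω_3 = e^(-2πi/3)

Computing each X[k]:
X[0] = 0
X[1] = 1.5000-2.5981i
X[2] = 1.5000+2.5981i

X = [0, 1.5000-2.5981i, 1.5000+2.5981i]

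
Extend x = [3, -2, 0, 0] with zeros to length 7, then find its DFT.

Original 4-point DFT: [1, 3+2i, 5, 3-2i]
Zero-padded 7-point DFT provides frequency interpolation.

DFT_7([x, 0, ...]) = [1, 1.7530+1.5637i, 3.4450+1.9499i, 4.8019+0.8678i, 4.8019-0.8678i, 3.4450-1.9499i, 1.7530-1.5637i]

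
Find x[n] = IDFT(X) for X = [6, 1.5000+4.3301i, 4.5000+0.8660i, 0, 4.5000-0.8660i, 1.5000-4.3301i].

x[n] = (1/6) Σ(k=0 to 5) X[k] · e^(2πikn/6)

Computing each x[n]:
x[0] = 3
x[1] = -1
x[2] = -1
x[3] = 2
x[4] = 1
x[5] = 2

x = [3, -1, -1, 2, 1, 2]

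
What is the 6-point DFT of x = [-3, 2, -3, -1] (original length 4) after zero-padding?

Original 4-point DFT: [-5, -3i, -7, 3i]
Zero-padded 6-point DFT provides frequency interpolation.

DFT_6([x, 0, ...]) = [-5, 0.5000+0.8660i, -3.5000-4.3301i, -7, -3.5000+4.3301i, 0.5000-0.8660i]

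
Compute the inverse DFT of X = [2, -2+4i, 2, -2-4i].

x[n] = (1/4) Σ(k=0 to 3) X[k] · e^(2πikn/4)

Computing each x[n]:
x[0] = 0
x[1] = -2
x[2] = 2
x[3] = 2

x = [0, -2, 2, 2]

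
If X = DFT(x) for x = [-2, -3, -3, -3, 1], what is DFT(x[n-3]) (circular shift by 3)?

Time shift by 3: X_shifted[k] = ω_5^(3k) · X[k]
Shifted x = [-3, -3, 1, -2, -3]

DFT(x[n-3]) = [-10, -4.0451-1.7634i, 1.5451+2.8532i, 1.5451-2.8532i, -4.0451+1.7634i]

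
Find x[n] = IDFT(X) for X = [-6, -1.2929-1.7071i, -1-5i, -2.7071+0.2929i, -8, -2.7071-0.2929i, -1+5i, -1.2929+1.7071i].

x[n] = (1/8) Σ(k=0 to 7) X[k] · e^(2πikn/8)

Computing each x[n]:
x[0] = -3
x[1] = 2
x[2] = -1
x[3] = -1
x[4] = -1
x[5] = 1
x[6] = -2
x[7] = -1

x = [-3, 2, -1, -1, -1, 1, -2, -1]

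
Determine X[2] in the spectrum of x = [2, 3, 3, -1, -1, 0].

X[2] = Σ(n=0 to 5) x[n] · ω_6^(2n) where ω_6 = e^(-2πi/6)
= (2)·ω_6^0 + (3)·ω_6^2 + (3)·ω_6^4 + (-1)·ω_6^6 + (-1)·ω_6^8 + (0)·ω_6^10

X[2] = -1.5000+0.8660i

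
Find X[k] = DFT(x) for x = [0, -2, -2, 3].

X[k] = Σ(n=0 to 3) x[n] · ω_4^(nk)
where ω_4 = e^(-2πi/4)

Computing each X[k]:
X[0] = -1
X[1] = 2+5i
X[2] = -3
X[3] = 2-5i

X = [-1, 2+5i, -3, 2-5i]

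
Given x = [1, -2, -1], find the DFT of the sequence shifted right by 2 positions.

Time shift by 2: X_shifted[k] = ω_3^(2k) · X[k]
Shifted x = [-2, -1, 1]

DFT(x[n-2]) = [-2, -2.0000+1.7321i, -2.0000-1.7321i]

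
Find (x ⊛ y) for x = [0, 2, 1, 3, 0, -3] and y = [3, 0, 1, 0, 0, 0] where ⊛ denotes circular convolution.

(x ⊛ y)[n] = Σ(m=0 to 5) x[m] · y[(n-m) mod 6]

Computing each output sample:
(x ⊛ y)[0] = 0
(x ⊛ y)[1] = 3
(x ⊛ y)[2] = 3
(x ⊛ y)[3] = 11
(x ⊛ y)[4] = 1
(x ⊛ y)[5] = -6

x ⊛ y = [0, 3, 3, 11, 1, -6]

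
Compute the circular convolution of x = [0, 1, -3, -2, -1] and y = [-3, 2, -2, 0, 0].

(x ⊛ y)[n] = Σ(m=0 to 4) x[m] · y[(n-m) mod 5]

Computing each output sample:
(x ⊛ y)[0] = 2
(x ⊛ y)[1] = -1
(x ⊛ y)[2] = 11
(x ⊛ y)[3] = -2
(x ⊛ y)[4] = 5

x ⊛ y = [2, -1, 11, -2, 5]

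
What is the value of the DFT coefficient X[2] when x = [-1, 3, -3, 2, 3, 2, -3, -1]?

X[2] = Σ(n=0 to 7) x[n] · ω_8^(2n) where ω_8 = e^(-2πi/8)
= (-1)·ω_8^0 + (3)·ω_8^2 + (-3)·ω_8^4 + (2)·ω_8^6 + (3)·ω_8^8 + (2)·ω_8^10 + (-3)·ω_8^12 + (-1)·ω_8^14

X[2] = 8-4i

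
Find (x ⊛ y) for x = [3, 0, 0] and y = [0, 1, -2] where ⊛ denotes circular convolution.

(x ⊛ y)[n] = Σ(m=0 to 2) x[m] · y[(n-m) mod 3]

Computing each output sample:
(x ⊛ y)[0] = 0
(x ⊛ y)[1] = 3
(x ⊛ y)[2] = -6

x ⊛ y = [0, 3, -6]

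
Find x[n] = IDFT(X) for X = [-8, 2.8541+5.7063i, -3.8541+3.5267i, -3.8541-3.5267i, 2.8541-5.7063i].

x[n] = (1/5) Σ(k=0 to 4) X[k] · e^(2πikn/5)

Computing each x[n]:
x[0] = -2
x[1] = -3
x[2] = -3
x[3] = -3
x[4] = 3

x = [-2, -3, -3, -3, 3]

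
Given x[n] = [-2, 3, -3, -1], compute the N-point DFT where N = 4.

X[k] = Σ(n=0 to 3) x[n] · ω_4^(nk)
where ω_4 = e^(-2πi/4)

Computing each X[k]:
X[0] = -3
X[1] = 1-4i
X[2] = -7
X[3] = 1+4i

X = [-3, 1-4i, -7, 1+4i]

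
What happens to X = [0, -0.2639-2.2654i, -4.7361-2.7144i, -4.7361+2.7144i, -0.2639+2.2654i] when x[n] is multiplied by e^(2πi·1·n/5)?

Modulation property: DFT(ω_5^(-1n)·x[n]) = X[(k-1) mod 5], so circularly shift X by 1 positions.

X[k-1] = [-0.2639+2.2654i, 0, -0.2639-2.2654i, -4.7361-2.7144i, -4.7361+2.7144i]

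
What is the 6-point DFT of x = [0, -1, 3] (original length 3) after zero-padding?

Original 3-point DFT: [2, -1.0000+3.4641i, -1.0000-3.4641i]
Zero-padded 6-point DFT provides frequency interpolation.

DFT_6([x, 0, ...]) = [2, -2.0000-1.7321i, -1.0000+3.4641i, 4, -1.0000-3.4641i, -2.0000+1.7321i]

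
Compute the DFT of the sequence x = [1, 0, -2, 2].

X[k] = Σ(n=0 to 3) x[n] · ω_4^(nk)
where ω_4 = e^(-2πi/4)

Computing each X[k]:
X[0] = 1
X[1] = 3+2i
X[2] = -3
X[3] = 3-2i

X = [1, 3+2i, -3, 3-2i]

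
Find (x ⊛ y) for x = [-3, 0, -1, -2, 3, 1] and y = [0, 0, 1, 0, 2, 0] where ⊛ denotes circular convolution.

(x ⊛ y)[n] = Σ(m=0 to 5) x[m] · y[(n-m) mod 6]

Computing each output sample:
(x ⊛ y)[0] = 1
(x ⊛ y)[1] = -3
(x ⊛ y)[2] = 3
(x ⊛ y)[3] = 2
(x ⊛ y)[4] = -7
(x ⊛ y)[5] = -2

x ⊛ y = [1, -3, 3, 2, -7, -2]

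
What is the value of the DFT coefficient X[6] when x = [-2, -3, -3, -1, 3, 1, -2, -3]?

X[6] = Σ(n=0 to 7) x[n] · ω_8^(6n) where ω_8 = e^(-2πi/8)
= (-2)·ω_8^0 + (-3)·ω_8^6 + (-3)·ω_8^12 + (-1)·ω_8^18 + (3)·ω_8^24 + (1)·ω_8^30 + (-2)·ω_8^36 + (-3)·ω_8^42

X[6] = 6+2i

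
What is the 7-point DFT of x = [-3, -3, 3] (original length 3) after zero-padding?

Original 3-point DFT: [-3, -3.0000+5.1962i, -3.0000-5.1962i]
Zero-padded 7-point DFT provides frequency interpolation.

DFT_7([x, 0, ...]) = [-3, -5.5380-0.5793i, -5.0353+4.2264i, 1.5734+3.6471i, 1.5734-3.6471i, -5.0353-4.2264i, -5.5380+0.5793i]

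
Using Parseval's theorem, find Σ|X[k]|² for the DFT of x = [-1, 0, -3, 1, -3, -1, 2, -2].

Parseval: Σ|x[n]|² = (1/N)Σ|X[k]|², so Σ|X[k]|² = N·Σ|x[n]|² = 8·29.0000

Σ|X[k]|² = N·Σ|x[n]|² = 8·29.0000 = 232.0000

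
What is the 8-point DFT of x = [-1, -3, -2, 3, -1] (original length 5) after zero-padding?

Original 5-point DFT: [-4, -3.0451+4.8410i, 2.5451-3.5797i, 2.5451+3.5797i, -3.0451-4.8410i]
Zero-padded 8-point DFT provides frequency interpolation.

DFT_8([x, 0, ...]) = [-4, -4.2426+2.0000i, 6i, 4.2426-2.0000i, -4, 4.2426+2.0000i, -6i, -4.2426-2.0000i]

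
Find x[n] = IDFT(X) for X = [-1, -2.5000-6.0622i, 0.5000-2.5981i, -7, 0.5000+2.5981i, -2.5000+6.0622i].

x[n] = (1/6) Σ(k=0 to 5) X[k] · e^(2πikn/6)

Computing each x[n]:
x[0] = -2
x[1] = 3
x[2] = 0
x[3] = 2
x[4] = -2
x[5] = -2

x = [-2, 3, 0, 2, -2, -2]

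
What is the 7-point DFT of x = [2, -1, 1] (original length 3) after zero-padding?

Original 3-point DFT: [2, 2.0000+1.7321i, 2.0000-1.7321i]
Zero-padded 7-point DFT provides frequency interpolation.

DFT_7([x, 0, ...]) = [2, 1.1540-0.1931i, 1.3216+1.4088i, 3.5245+1.2157i, 3.5245-1.2157i, 1.3216-1.4088i, 1.1540+0.1931i]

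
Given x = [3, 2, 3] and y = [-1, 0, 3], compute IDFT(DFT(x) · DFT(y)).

(x ⊛ y)[n] = Σ(m=0 to 2) x[m] · y[(n-m) mod 3]

Computing each output sample:
(x ⊛ y)[0] = 3
(x ⊛ y)[1] = 7
(x ⊛ y)[2] = 6

x ⊛ y = [3, 7, 6]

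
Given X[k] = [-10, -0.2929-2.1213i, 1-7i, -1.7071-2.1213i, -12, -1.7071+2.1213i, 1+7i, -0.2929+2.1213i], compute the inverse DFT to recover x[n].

x[n] = (1/8) Σ(k=0 to 7) X[k] · e^(2πikn/8)

Computing each x[n]:
x[0] = -3
x[1] = 3
x[2] = -3
x[3] = -1
x[4] = -2
x[5] = 1
x[6] = -3
x[7] = -2

x = [-3, 3, -3, -1, -2, 1, -3, -2]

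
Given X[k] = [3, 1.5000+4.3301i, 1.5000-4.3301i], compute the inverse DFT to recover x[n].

x[n] = (1/3) Σ(k=0 to 2) X[k] · e^(2πikn/3)

Computing each x[n]:
x[0] = 2
x[1] = -2
x[2] = 3

x = [2, -2, 3]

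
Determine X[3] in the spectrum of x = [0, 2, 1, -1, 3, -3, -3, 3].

X[3] = Σ(n=0 to 7) x[n] · ω_8^(3n) where ω_8 = e^(-2πi/8)
= (0)·ω_8^0 + (2)·ω_8^3 + (1)·ω_8^6 + (-1)·ω_8^9 + (3)·ω_8^12 + (-3)·ω_8^15 + (-3)·ω_8^18 + (3)·ω_8^21

X[3] = -9.3640+3.2929i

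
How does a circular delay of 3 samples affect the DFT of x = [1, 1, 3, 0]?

Time shift by 3: X_shifted[k] = ω_4^(3k) · X[k]
Shifted x = [1, 3, 0, 1]

DFT(x[n-3]) = [5, 1-2i, -3, 1+2i]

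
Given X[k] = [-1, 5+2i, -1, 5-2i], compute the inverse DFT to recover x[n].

x[n] = (1/4) Σ(k=0 to 3) X[k] · e^(2πikn/4)

Computing each x[n]:
x[0] = 2
x[1] = -1
x[2] = -3
x[3] = 1

x = [2, -1, -3, 1]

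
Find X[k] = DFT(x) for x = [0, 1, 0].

X[k] = Σ(n=0 to 2) x[n] · ω_3^(nk)
where ω_3 = e^(-2πi/3)

Computing each X[k]:
X[0] = 1
X[1] = -0.5000-0.8660i
X[2] = -0.5000+0.8660i

X = [1, -0.5000-0.8660i, -0.5000+0.8660i]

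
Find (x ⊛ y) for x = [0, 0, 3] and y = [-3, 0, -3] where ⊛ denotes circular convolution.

(x ⊛ y)[n] = Σ(m=0 to 2) x[m] · y[(n-m) mod 3]

Computing each output sample:
(x ⊛ y)[0] = 0
(x ⊛ y)[1] = -9
(x ⊛ y)[2] = -9

x ⊛ y = [0, -9, -9]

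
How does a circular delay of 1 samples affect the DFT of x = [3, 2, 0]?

Time shift by 1: X_shifted[k] = ω_3^(1k) · X[k]
Shifted x = [0, 3, 2]

DFT(x[n-1]) = [5, -2.5000-0.8660i, -2.5000+0.8660i]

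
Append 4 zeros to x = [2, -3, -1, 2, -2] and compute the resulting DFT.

Original 5-point DFT: [-2, -0.3541+2.7144i, 6.3541-2.2654i, 6.3541+2.2654i, -0.3541-2.7144i]
Zero-padded 9-point DFT provides frequency interpolation.

DFT_9([x, 0, ...]) = [-2, 0.4076+1.8652i, -0.1133+3.7429i, 7.0000+3.4641i, 2.7057-3.3184i, 2.7057+3.3184i, 7.0000-3.4641i, -0.1133-3.7429i, 0.4076-1.8652i]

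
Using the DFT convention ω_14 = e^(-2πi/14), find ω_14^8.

ω_14^8 = e^(-2πi·8/14)
= cos(-2π·8/14) + i·sin(-2π·8/14)
= cos(-16π/14) + i·sin(-16π/14)

ω_14^8 = cos(-16π/14) + i·sin(-16π/14) = -0.9010+0.4339i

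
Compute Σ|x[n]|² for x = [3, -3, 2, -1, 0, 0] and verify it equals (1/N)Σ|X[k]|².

Time domain:
Σ|x[n]|² = |3|² + |-3|² + |2|² + |-1|² + |0|² + |0|² = 23.0000

Frequency domain:
(1/6)Σ|X[k]|² = (1/6)(|1|² + |1.5000+0.8660i|² + |2.5000+4.3301i|² + |9|² + |2.5000-4.3301i|² + |1.5000-0.8660i|²) = (1/6)·138.0000 = 23.0000

Both sides agree, confirming Parseval's theorem.

Σ|x[n]|² = (1/N)Σ|X[k]|² = 23.0000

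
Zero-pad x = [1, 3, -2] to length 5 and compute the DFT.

Original 3-point DFT: [2, 0.5000-4.3301i, 0.5000+4.3301i]
Zero-padded 5-point DFT provides frequency interpolation.

DFT_5([x, 0, ...]) = [2, 3.5451-1.6776i, -2.0451-3.6655i, -2.0451+3.6655i, 3.5451+1.6776i]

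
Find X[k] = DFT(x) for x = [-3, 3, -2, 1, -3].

X[k] = Σ(n=0 to 4) x[n] · ω_5^(nk)
where ω_5 = e^(-2πi/5)

Computing each X[k]:
X[0] = -4
X[1] = -2.1910-3.9430i
X[2] = -3.3090-6.3799i
X[3] = -3.3090+6.3799i
X[4] = -2.1910+3.9430i

X = [-4, -2.1910-3.9430i, -3.3090-6.3799i, -3.3090+6.3799i, -2.1910+3.9430i]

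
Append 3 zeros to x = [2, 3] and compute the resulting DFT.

Original 2-point DFT: [5, -1]
Zero-padded 5-point DFT provides frequency interpolation.

DFT_5([x, 0, ...]) = [5, 2.9271-2.8532i, -0.4271-1.7634i, -0.4271+1.7634i, 2.9271+2.8532i]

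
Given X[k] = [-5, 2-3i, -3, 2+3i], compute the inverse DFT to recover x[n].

x[n] = (1/4) Σ(k=0 to 3) X[k] · e^(2πikn/4)

Computing each x[n]:
x[0] = -1
x[1] = 1
x[2] = -3
x[3] = -2

x = [-1, 1, -3, -2]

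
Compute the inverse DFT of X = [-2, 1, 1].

x[n] = (1/3) Σ(k=0 to 2) X[k] · e^(2πikn/3)

Computing each x[n]:
x[0] = 0
x[1] = -1
x[2] = -1

x = [0, -1, -1]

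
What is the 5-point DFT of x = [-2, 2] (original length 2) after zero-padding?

Original 2-point DFT: [0, -4]
Zero-padded 5-point DFT provides frequency interpolation.

DFT_5([x, 0, ...]) = [0, -1.3820-1.9021i, -3.6180-1.1756i, -3.6180+1.1756i, -1.3820+1.9021i]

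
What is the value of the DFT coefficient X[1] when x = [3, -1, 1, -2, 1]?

X[1] = Σ(n=0 to 4) x[n] · ω_5^(1n) where ω_5 = e^(-2πi/5)
= (3)·ω_5^0 + (-1)·ω_5^1 + (1)·ω_5^2 + (-2)·ω_5^3 + (1)·ω_5^4

X[1] = 3.8090+0.1388i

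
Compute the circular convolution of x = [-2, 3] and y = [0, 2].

(x ⊛ y)[n] = Σ(m=0 to 1) x[m] · y[(n-m) mod 2]

Computing each output sample:
(x ⊛ y)[0] = 6
(x ⊛ y)[1] = -4

x ⊛ y = [6, -4]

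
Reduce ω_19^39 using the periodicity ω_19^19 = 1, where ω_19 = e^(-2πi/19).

Since ω_19^19 = 1, powers reduce modulo 19.
39 mod 19 = 1
So ω_19^39 = ω_19^1 = e^(-2πi·1/19)

ω_19^39 = ω_19^1 = 0.9458-0.3247i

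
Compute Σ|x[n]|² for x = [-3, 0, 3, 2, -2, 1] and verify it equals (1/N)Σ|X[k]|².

Time domain:
Σ|x[n]|² = |-3|² + |0|² + |3|² + |2|² + |-2|² + |1|² = 27.0000

Frequency domain:
(1/6)Σ|X[k]|² = (1/6)(|1|² + |-5.0000-3.4641i|² + |-2.0000+5.1962i|² + |-5|² + |-2.0000-5.1962i|² + |-5.0000+3.4641i|²) = (1/6)·162.0000 = 27.0000

Both sides agree, confirming Parseval's theorem.

Σ|x[n]|² = (1/N)Σ|X[k]|² = 27.0000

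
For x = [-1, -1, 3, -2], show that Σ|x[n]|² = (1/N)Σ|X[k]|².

Time domain:
Σ|x[n]|² = |-1|² + |-1|² + |3|² + |-2|² = 15.0000

Frequency domain:
(1/4)Σ|X[k]|² = (1/4)(|-1|² + |-4-1i|² + |5|² + |-4+1i|²) = (1/4)·60.0000 = 15.0000

Both sides agree, confirming Parseval's theorem.

Σ|x[n]|² = (1/N)Σ|X[k]|² = 15.0000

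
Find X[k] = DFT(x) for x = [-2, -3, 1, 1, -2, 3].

X[k] = Σ(n=0 to 5) x[n] · ω_6^(nk)
where ω_6 = e^(-2πi/6)

Computing each X[k]:
X[0] = -2
X[1] = -2.5000+2.5981i
X[2] = -0.5000+7.7942i
X[3] = -4
X[4] = -0.5000-7.7942i
X[5] = -2.5000-2.5981i

X = [-2, -2.5000+2.5981i, -0.5000+7.7942i, -4, -0.5000-7.7942i, -2.5000-2.5981i]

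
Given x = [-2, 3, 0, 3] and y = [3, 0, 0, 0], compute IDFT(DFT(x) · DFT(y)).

(x ⊛ y)[n] = Σ(m=0 to 3) x[m] · y[(n-m) mod 4]

Computing each output sample:
(x ⊛ y)[0] = -6
(x ⊛ y)[1] = 9
(x ⊛ y)[2] = 0
(x ⊛ y)[3] = 9

x ⊛ y = [-6, 9, 0, 9]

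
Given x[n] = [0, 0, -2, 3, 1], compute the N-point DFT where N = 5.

X[k] = Σ(n=0 to 4) x[n] · ω_5^(nk)
where ω_5 = e^(-2πi/5)

Computing each X[k]:
X[0] = 2
X[1] = -0.5000+3.8900i
X[2] = -0.5000-4.1675i
X[3] = -0.5000+4.1675i
X[4] = -0.5000-3.8900i

X = [2, -0.5000+3.8900i, -0.5000-4.1675i, -0.5000+4.1675i, -0.5000-3.8900i]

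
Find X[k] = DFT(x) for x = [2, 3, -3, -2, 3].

X[k] = Σ(n=0 to 4) x[n] · ω_5^(nk)
where ω_5 = e^(-2πi/5)

Computing each X[k]:
X[0] = 3
X[1] = 7.8992+0.5878i
X[2] = -4.3992-0.9511i
X[3] = -4.3992+0.9511i
X[4] = 7.8992-0.5878i

X = [3, 7.8992+0.5878i, -4.3992-0.9511i, -4.3992+0.9511i, 7.8992-0.5878i]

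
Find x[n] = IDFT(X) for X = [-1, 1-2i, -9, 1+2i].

x[n] = (1/4) Σ(k=0 to 3) X[k] · e^(2πikn/4)

Computing each x[n]:
x[0] = -2
x[1] = 3
x[2] = -3
x[3] = 1

x = [-2, 3, -3, 1]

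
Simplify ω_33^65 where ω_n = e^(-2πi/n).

Since ω_33^33 = 1, powers reduce modulo 33.
65 mod 33 = 32
So ω_33^65 = ω_33^32 = e^(-2πi·32/33)

ω_33^65 = ω_33^32 = 0.9819+0.1893i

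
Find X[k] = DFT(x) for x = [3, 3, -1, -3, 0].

X[k] = Σ(n=0 to 4) x[n] · ω_5^(nk)
where ω_5 = e^(-2πi/5)

Computing each X[k]:
X[0] = 2
X[1] = 7.1631-4.0287i
X[2] = -0.6631+0.1388i
X[3] = -0.6631-0.1388i
X[4] = 7.1631+4.0287i

X = [2, 7.1631-4.0287i, -0.6631+0.1388i, -0.6631-0.1388i, 7.1631+4.0287i]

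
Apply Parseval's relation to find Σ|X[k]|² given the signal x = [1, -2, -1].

Parseval: Σ|x[n]|² = (1/N)Σ|X[k]|², so Σ|X[k]|² = N·Σ|x[n]|² = 3·6.0000

Σ|X[k]|² = N·Σ|x[n]|² = 3·6.0000 = 18.0000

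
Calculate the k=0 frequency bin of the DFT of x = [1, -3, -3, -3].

X[0] = Σ(n=0 to 3) x[n] · ω_4^0 = Σ x[n]
= (1) + (-3) + (-3) + (-3)

X[0] = -8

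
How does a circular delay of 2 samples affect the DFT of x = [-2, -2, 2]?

Time shift by 2: X_shifted[k] = ω_3^(2k) · X[k]
Shifted x = [-2, 2, -2]

DFT(x[n-2]) = [-2, -2.0000-3.4641i, -2.0000+3.4641i]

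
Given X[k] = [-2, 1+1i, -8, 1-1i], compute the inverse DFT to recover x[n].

x[n] = (1/4) Σ(k=0 to 3) X[k] · e^(2πikn/4)

Computing each x[n]:
x[0] = -2
x[1] = 1
x[2] = -3
x[3] = 2

x = [-2, 1, -3, 2]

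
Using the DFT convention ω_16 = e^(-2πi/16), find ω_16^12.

ω_16^12 = e^(-2πi·12/16)
= cos(-2π·12/16) + i·sin(-2π·12/16)
= cos(-24π/16) + i·sin(-24π/16)

ω_16^12 = cos(-24π/16) + i·sin(-24π/16) = 1i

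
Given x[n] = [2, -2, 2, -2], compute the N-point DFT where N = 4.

X[k] = Σ(n=0 to 3) x[n] · ω_4^(nk)
where ω_4 = e^(-2πi/4)

Computing each X[k]:
X[0] = 0
X[1] = 0
X[2] = 8
X[3] = 0

X = [0, 0, 8, 0]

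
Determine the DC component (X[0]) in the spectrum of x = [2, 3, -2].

X[0] = Σ(n=0 to 2) x[n] · ω_3^0 = Σ x[n]
= (2) + (3) + (-2)

X[0] = 3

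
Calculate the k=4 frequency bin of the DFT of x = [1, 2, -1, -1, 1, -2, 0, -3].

X[4] = Σ(n=0 to 7) x[n] · ω_8^(4n) where ω_8 = e^(-2πi/8)
= (1)·ω_8^0 + (2)·ω_8^4 + (-1)·ω_8^8 + (-1)·ω_8^12 + (1)·ω_8^16 + (-2)·ω_8^20 + (0)·ω_8^24 + (-3)·ω_8^28

X[4] = 5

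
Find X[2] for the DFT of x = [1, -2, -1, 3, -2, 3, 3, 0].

X[2] = Σ(n=0 to 7) x[n] · ω_8^(2n) where ω_8 = e^(-2πi/8)
= (1)·ω_8^0 + (-2)·ω_8^2 + (-1)·ω_8^4 + (3)·ω_8^6 + (-2)·ω_8^8 + (3)·ω_8^10 + (3)·ω_8^12 + (0)·ω_8^14

X[2] = -3+2i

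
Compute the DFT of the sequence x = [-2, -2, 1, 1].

X[k] = Σ(n=0 to 3) x[n] · ω_4^(nk)
where ω_4 = e^(-2πi/4)

Computing each X[k]:
X[0] = -2
X[1] = -3+3i
X[2] = 0
X[3] = -3-3i

X = [-2, -3+3i, 0, -3-3i]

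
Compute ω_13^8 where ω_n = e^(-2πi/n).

ω_13^8 = e^(-2πi·8/13)
= cos(-2π·8/13) + i·sin(-2π·8/13)
= cos(-16π/13) + i·sin(-16π/13)

ω_13^8 = cos(-16π/13) + i·sin(-16π/13) = -0.7485+0.6631i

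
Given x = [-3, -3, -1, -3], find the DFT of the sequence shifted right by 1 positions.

Time shift by 1: X_shifted[k] = ω_4^(1k) · X[k]
Shifted x = [-3, -3, -3, -1]

DFT(x[n-1]) = [-10, 2i, -2, -2i]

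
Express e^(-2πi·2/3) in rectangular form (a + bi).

ω_3^2 = e^(-2πi·2/3)
= cos(-2π·2/3) + i·sin(-2π·2/3)
= cos(-4π/3) + i·sin(-4π/3)

ω_3^2 = cos(-4π/3) + i·sin(-4π/3) = -0.5000+0.8660i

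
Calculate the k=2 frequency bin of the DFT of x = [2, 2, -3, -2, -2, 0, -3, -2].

X[2] = Σ(n=0 to 7) x[n] · ω_8^(2n) where ω_8 = e^(-2πi/8)
= (2)·ω_8^0 + (2)·ω_8^2 + (-3)·ω_8^4 + (-2)·ω_8^6 + (-2)·ω_8^8 + (0)·ω_8^10 + (-3)·ω_8^12 + (-2)·ω_8^14

X[2] = 6-6i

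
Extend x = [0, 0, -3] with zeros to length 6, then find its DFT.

Original 3-point DFT: [-3, 1.5000-2.5981i, 1.5000+2.5981i]
Zero-padded 6-point DFT provides frequency interpolation.

DFT_6([x, 0, ...]) = [-3, 1.5000+2.5981i, 1.5000-2.5981i, -3, 1.5000+2.5981i, 1.5000-2.5981i]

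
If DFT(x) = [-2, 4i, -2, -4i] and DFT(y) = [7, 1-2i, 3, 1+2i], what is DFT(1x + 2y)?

By linearity: DFT(1x + 2y) = 1·DFT(x) + 2·DFT(y)
= 1·[-2, 4i, -2, -4i] + 2·[7, 1-2i, 3, 1+2i]

Computing element-wise:
Z[0] = 1·(-2) + 2·(7) = 12
Z[1] = 1·(4i) + 2·(1-2i) = 2
Z[2] = 1·(-2) + 2·(3) = 4
Z[3] = 1·(-4i) + 2·(1+2i) = 2

DFT(1x + 2y) = 1·X + 2·Y = [12, 2, 4, 2]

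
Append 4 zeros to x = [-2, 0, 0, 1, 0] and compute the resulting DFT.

Original 5-point DFT: [-1, -2.8090+0.5878i, -1.6910-0.9511i, -1.6910+0.9511i, -2.8090-0.5878i]
Zero-padded 9-point DFT provides frequency interpolation.

DFT_9([x, 0, ...]) = [-1, -2.5000-0.8660i, -2.5000+0.8660i, -1, -2.5000-0.8660i, -2.5000+0.8660i, -1, -2.5000-0.8660i, -2.5000+0.8660i]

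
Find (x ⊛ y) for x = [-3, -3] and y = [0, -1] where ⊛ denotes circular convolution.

(x ⊛ y)[n] = Σ(m=0 to 1) x[m] · y[(n-m) mod 2]

Computing each output sample:
(x ⊛ y)[0] = 3
(x ⊛ y)[1] = 3

x ⊛ y = [3, 3]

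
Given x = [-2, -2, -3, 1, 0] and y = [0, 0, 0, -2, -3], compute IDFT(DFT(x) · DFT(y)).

(x ⊛ y)[n] = Σ(m=0 to 4) x[m] · y[(n-m) mod 5]

Computing each output sample:
(x ⊛ y)[0] = 12
(x ⊛ y)[1] = 7
(x ⊛ y)[2] = -3
(x ⊛ y)[3] = 4
(x ⊛ y)[4] = 10

x ⊛ y = [12, 7, -3, 4, 10]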